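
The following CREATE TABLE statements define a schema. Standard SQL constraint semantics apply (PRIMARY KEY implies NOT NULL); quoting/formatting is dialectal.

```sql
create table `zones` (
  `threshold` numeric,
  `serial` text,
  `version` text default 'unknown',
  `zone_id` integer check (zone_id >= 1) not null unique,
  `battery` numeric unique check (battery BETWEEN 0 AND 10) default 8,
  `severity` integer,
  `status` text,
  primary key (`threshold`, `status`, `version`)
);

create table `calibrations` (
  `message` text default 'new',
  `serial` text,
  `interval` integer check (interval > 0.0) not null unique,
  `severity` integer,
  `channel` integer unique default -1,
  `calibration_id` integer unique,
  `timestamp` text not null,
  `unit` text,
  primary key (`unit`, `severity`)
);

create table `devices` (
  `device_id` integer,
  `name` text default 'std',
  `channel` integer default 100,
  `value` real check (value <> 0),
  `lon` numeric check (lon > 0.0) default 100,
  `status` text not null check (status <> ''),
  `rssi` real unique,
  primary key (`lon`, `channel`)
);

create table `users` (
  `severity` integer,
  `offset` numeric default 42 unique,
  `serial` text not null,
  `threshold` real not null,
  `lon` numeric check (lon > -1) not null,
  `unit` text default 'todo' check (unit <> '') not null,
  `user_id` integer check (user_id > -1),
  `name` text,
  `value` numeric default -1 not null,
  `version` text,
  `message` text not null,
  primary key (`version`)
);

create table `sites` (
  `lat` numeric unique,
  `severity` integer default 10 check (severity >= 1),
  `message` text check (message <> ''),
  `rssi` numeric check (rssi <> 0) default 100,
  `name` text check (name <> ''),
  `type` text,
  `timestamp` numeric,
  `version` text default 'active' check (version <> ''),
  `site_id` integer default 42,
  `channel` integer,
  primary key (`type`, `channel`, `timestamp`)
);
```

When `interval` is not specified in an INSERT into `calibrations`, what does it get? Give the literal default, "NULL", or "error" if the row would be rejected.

interval has no DEFAULT clause.
Omitting it would insert NULL, but it is declared NOT NULL, so the INSERT fails.

error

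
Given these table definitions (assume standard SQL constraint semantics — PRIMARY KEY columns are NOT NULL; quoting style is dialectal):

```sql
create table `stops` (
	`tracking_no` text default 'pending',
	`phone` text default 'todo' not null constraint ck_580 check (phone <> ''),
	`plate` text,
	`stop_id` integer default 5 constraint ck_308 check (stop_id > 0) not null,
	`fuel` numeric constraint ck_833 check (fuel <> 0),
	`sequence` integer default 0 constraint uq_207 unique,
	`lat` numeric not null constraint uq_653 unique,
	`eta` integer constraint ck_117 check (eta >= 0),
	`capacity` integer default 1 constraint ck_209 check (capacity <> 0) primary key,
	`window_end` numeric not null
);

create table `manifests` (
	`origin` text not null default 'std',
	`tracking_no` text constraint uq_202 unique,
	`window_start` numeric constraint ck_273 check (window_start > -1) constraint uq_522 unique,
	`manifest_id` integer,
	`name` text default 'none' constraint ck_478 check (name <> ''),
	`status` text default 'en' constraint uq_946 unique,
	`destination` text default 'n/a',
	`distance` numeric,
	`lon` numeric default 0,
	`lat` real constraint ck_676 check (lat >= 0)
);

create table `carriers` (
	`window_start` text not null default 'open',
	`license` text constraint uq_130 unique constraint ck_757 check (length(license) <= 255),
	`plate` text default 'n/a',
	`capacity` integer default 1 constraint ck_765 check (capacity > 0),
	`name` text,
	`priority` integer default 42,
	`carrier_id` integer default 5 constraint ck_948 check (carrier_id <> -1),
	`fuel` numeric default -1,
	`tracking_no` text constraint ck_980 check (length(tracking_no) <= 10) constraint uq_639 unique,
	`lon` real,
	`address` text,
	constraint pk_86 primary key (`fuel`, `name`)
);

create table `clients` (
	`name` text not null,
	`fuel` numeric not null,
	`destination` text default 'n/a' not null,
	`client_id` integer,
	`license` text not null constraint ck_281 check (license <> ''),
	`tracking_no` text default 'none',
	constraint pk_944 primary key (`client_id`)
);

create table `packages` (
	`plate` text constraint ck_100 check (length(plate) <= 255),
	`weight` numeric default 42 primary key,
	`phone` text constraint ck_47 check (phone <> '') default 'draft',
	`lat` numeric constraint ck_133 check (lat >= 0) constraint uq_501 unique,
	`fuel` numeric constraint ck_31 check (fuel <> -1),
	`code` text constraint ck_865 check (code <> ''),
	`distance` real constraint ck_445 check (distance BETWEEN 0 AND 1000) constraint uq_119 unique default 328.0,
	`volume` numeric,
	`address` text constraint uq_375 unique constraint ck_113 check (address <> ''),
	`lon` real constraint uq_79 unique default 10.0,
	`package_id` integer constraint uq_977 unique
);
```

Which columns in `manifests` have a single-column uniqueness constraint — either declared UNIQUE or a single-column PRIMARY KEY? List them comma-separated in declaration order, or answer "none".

- origin: no UNIQUE or single-column PK constraint.
- tracking_no: declared UNIQUE → unique.
- window_start: declared UNIQUE → unique.
- manifest_id: no UNIQUE or single-column PK constraint.
- name: no UNIQUE or single-column PK constraint.
- status: declared UNIQUE → unique.
- destination: no UNIQUE or single-column PK constraint.
- distance: no UNIQUE or single-column PK constraint.
- lon: no UNIQUE or single-column PK constraint.
- lat: no UNIQUE or single-column PK constraint.

tracking_no, window_start, status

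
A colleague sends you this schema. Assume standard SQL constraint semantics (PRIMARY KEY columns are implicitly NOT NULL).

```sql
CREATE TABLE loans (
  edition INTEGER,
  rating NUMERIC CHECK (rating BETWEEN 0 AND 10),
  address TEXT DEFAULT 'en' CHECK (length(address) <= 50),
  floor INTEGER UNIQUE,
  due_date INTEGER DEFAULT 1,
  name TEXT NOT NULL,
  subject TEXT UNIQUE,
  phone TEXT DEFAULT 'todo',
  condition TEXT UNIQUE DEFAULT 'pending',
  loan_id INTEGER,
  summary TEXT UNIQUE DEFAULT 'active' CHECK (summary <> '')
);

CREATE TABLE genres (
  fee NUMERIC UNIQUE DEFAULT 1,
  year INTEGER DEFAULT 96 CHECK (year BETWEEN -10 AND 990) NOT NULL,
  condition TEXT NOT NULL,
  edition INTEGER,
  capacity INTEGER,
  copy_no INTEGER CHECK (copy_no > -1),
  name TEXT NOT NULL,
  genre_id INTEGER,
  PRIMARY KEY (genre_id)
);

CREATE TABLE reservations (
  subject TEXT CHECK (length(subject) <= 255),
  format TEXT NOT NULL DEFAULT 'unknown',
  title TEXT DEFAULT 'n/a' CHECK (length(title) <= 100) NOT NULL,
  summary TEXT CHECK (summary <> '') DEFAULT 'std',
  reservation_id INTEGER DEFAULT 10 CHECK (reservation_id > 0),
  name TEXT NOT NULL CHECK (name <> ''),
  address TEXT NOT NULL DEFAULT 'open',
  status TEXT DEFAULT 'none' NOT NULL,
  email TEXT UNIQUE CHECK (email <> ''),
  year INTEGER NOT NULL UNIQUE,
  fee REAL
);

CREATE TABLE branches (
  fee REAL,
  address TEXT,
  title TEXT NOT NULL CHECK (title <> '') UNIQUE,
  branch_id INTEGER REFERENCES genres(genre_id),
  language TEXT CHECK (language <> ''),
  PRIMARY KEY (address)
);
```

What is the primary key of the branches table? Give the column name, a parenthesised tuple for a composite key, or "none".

address is declared PRIMARY KEY as a table-level PRIMARY KEY clause.

address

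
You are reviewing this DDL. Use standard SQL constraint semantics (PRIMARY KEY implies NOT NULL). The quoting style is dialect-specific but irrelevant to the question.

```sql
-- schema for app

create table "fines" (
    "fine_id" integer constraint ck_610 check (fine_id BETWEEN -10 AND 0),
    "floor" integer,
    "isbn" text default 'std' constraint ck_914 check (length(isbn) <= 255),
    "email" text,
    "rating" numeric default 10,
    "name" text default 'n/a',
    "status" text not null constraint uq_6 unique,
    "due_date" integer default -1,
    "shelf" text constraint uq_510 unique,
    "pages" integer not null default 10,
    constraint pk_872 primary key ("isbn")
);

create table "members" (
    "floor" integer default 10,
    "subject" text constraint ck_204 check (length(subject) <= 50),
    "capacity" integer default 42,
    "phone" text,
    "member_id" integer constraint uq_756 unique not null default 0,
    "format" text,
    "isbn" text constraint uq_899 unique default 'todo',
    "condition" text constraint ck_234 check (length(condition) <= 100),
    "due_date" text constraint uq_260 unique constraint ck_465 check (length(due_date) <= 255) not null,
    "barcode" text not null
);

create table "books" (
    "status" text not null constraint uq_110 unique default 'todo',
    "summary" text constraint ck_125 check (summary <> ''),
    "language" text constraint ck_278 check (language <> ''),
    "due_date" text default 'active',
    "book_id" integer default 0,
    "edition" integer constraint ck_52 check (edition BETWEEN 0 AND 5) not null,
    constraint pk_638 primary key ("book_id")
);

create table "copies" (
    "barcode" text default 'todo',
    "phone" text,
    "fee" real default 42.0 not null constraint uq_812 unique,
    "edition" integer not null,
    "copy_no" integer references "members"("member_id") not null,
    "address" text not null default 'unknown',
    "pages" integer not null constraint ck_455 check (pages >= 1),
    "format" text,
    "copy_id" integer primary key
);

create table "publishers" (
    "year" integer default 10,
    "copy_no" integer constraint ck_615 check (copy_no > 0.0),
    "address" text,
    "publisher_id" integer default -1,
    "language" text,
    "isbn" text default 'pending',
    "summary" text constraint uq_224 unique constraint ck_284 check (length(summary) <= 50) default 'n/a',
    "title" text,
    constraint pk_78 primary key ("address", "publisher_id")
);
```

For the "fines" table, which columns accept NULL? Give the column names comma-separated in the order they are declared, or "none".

fine_id, floor, email, rating, name, due_date, shelf

- fine_id: CHECK does not forbid NULL (a CHECK constraint passes when its expression is NULL) → nullable.
- floor: no NOT NULL constraint applies → nullable.
- isbn: part of the PRIMARY KEY, which implies NOT NULL → not nullable.
- email: no NOT NULL constraint applies → nullable.
- rating: DEFAULT only fills an omitted column; an explicit NULL is still allowed → nullable.
- name: DEFAULT only fills an omitted column; an explicit NULL is still allowed → nullable.
- status: declared NOT NULL → not nullable.
- due_date: DEFAULT only fills an omitted column; an explicit NULL is still allowed → nullable.
- shelf: UNIQUE does not imply NOT NULL → nullable.
- pages: declared NOT NULL → not nullable.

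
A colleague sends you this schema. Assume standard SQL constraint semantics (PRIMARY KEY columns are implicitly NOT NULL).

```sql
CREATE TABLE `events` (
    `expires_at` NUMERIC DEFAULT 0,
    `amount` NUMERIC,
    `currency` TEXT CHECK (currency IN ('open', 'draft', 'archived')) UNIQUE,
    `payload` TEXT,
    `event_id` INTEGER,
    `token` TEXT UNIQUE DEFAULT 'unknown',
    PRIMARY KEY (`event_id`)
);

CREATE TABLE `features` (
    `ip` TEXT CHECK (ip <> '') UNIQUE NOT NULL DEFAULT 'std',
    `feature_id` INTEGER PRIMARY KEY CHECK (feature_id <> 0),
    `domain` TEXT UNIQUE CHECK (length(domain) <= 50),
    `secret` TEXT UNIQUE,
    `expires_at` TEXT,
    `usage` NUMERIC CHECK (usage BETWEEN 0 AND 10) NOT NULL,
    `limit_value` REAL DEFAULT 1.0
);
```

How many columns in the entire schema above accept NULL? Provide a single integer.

9

events: 5 nullable (expires_at, amount, currency, payload, token — PK (event_id) and explicit NOT NULL columns excluded).
features: 4 nullable (domain, secret, expires_at, limit_value — PK (feature_id) and explicit NOT NULL columns excluded).
Total: 5 + 4 = 9.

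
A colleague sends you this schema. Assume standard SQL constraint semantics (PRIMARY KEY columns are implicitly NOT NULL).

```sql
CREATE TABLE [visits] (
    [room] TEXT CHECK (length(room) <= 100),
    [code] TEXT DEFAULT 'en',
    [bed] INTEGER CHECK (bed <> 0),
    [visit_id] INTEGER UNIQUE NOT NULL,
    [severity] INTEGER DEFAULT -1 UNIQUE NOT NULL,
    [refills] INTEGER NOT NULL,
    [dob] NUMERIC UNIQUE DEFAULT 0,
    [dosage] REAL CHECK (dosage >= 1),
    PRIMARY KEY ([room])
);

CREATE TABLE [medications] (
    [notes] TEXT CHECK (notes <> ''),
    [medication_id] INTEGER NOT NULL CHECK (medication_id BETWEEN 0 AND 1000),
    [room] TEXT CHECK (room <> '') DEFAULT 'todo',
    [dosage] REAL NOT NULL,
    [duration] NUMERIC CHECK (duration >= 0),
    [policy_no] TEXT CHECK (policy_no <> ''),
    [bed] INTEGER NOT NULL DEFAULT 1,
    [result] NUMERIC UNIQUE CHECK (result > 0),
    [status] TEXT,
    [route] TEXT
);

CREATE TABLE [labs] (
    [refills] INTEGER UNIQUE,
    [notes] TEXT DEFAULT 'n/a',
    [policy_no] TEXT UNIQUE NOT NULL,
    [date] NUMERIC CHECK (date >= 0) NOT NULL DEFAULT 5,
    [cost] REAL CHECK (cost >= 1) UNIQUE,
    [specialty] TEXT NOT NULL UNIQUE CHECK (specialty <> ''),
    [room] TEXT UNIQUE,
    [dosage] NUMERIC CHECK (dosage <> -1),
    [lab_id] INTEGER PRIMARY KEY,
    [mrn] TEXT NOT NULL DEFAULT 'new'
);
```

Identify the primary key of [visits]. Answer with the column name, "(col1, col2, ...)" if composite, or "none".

room

room is declared PRIMARY KEY as a table-level PRIMARY KEY clause.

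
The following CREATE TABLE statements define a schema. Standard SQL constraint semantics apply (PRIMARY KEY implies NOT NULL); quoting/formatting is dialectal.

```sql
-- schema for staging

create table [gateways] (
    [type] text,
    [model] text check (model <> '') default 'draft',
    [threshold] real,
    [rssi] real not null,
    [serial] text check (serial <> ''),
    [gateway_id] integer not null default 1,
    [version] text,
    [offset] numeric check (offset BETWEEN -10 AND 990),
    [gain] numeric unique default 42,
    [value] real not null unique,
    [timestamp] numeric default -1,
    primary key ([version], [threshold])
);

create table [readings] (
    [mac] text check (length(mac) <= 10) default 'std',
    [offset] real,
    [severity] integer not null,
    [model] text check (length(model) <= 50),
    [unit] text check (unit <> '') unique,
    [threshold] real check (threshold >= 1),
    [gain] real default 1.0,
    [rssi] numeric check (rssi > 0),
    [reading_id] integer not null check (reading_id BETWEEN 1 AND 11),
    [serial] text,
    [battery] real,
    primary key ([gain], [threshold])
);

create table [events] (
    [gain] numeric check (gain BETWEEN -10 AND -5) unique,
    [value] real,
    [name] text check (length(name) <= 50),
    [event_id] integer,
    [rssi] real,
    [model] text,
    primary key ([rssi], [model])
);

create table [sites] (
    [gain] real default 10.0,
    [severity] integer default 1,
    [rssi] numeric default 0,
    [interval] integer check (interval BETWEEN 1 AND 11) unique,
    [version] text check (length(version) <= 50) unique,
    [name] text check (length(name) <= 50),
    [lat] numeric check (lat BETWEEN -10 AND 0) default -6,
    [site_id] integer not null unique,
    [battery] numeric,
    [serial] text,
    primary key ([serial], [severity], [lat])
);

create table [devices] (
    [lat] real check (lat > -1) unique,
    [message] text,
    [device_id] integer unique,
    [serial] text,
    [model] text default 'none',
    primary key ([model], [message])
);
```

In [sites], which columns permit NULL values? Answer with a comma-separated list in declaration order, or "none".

gain, rssi, interval, version, name, battery

- gain: DEFAULT only fills an omitted column; an explicit NULL is still allowed → nullable.
- severity: part of the PRIMARY KEY, which implies NOT NULL → not nullable.
- rssi: DEFAULT only fills an omitted column; an explicit NULL is still allowed → nullable.
- interval: CHECK does not forbid NULL (a CHECK constraint passes when its expression is NULL) → nullable.
- version: CHECK does not forbid NULL (a CHECK constraint passes when its expression is NULL) → nullable.
- name: CHECK does not forbid NULL (a CHECK constraint passes when its expression is NULL) → nullable.
- lat: part of the PRIMARY KEY, which implies NOT NULL → not nullable.
- site_id: declared NOT NULL → not nullable.
- battery: no NOT NULL constraint applies → nullable.
- serial: part of the PRIMARY KEY, which implies NOT NULL → not nullable.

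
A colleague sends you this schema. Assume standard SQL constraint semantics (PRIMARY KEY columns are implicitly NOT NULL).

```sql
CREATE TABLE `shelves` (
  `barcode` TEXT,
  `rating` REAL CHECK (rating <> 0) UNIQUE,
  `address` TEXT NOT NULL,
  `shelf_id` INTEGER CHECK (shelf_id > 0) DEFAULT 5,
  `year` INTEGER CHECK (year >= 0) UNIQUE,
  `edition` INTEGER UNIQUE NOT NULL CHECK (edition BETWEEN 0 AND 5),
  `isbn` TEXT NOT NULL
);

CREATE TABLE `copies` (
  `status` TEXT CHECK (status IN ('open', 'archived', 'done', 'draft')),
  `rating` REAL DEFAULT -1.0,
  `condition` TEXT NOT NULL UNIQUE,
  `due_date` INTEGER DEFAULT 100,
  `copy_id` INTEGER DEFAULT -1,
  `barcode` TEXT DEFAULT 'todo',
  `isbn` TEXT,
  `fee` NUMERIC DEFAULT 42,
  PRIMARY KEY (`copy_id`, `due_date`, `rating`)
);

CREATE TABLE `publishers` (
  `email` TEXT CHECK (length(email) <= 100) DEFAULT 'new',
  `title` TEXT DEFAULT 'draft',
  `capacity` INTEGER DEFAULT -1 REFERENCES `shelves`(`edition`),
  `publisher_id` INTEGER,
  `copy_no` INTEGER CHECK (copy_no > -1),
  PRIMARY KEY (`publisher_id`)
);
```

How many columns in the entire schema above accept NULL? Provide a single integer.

shelves: 4 nullable (barcode, rating, shelf_id, year — PK none and explicit NOT NULL columns excluded).
copies: 4 nullable (status, barcode, isbn, fee — PK (copy_id, due_date, rating) and explicit NOT NULL columns excluded).
publishers: 4 nullable (email, title, capacity, copy_no — PK (publisher_id) and explicit NOT NULL columns excluded).
Total: 4 + 4 + 4 = 12.

12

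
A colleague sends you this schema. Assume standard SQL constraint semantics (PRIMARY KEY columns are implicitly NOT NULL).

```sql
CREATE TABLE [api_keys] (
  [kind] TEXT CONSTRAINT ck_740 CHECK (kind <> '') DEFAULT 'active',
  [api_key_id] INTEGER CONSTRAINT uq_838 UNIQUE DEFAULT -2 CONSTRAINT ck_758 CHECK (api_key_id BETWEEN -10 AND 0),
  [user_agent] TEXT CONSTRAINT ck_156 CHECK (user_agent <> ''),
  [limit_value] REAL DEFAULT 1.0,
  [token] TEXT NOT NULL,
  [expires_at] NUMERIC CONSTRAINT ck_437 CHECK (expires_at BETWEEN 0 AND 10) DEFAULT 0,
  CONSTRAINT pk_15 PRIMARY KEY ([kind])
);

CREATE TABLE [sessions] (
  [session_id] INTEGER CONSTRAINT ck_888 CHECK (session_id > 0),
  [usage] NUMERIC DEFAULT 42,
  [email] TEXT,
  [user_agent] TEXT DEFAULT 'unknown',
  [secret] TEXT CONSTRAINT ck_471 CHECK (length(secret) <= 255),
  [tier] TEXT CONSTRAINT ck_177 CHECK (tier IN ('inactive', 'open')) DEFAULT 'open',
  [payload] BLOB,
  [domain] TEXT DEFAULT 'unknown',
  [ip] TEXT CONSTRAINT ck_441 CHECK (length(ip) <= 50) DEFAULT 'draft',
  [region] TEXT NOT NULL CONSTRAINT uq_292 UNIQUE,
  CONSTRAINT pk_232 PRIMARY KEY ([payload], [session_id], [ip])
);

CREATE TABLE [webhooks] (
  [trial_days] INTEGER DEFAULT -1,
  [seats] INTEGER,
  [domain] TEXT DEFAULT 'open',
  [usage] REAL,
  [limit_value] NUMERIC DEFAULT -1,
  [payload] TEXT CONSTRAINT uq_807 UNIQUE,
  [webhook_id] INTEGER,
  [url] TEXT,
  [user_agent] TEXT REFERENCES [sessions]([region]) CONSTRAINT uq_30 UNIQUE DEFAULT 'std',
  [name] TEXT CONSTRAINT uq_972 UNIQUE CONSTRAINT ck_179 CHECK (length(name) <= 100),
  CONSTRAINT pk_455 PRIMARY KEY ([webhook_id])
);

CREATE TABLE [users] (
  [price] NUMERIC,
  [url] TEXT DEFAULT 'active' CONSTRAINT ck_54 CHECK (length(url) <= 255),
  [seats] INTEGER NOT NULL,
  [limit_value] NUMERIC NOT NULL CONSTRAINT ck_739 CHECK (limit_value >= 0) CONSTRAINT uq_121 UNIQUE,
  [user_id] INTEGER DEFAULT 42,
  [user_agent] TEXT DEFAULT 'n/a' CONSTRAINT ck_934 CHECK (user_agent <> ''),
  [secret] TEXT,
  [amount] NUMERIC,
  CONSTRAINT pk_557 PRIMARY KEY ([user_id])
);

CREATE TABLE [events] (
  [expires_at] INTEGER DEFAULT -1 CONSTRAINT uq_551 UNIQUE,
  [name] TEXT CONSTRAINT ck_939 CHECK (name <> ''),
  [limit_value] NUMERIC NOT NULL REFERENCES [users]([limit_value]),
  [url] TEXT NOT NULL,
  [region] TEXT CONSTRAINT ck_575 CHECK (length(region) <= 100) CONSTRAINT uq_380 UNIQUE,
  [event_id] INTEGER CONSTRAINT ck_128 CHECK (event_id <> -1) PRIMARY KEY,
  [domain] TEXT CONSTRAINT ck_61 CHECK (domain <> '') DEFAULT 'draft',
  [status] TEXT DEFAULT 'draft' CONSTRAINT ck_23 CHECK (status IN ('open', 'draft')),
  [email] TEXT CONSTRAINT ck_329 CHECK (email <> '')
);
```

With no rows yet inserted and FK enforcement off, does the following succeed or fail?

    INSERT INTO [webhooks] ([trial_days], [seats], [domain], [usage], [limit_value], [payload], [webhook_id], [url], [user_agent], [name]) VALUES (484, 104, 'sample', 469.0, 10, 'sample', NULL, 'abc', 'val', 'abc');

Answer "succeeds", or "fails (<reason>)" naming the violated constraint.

fails (NOT NULL on webhook_id)

webhook_id is explicitly set to NULL, but webhook_id is part of the PRIMARY KEY (implied NOT NULL).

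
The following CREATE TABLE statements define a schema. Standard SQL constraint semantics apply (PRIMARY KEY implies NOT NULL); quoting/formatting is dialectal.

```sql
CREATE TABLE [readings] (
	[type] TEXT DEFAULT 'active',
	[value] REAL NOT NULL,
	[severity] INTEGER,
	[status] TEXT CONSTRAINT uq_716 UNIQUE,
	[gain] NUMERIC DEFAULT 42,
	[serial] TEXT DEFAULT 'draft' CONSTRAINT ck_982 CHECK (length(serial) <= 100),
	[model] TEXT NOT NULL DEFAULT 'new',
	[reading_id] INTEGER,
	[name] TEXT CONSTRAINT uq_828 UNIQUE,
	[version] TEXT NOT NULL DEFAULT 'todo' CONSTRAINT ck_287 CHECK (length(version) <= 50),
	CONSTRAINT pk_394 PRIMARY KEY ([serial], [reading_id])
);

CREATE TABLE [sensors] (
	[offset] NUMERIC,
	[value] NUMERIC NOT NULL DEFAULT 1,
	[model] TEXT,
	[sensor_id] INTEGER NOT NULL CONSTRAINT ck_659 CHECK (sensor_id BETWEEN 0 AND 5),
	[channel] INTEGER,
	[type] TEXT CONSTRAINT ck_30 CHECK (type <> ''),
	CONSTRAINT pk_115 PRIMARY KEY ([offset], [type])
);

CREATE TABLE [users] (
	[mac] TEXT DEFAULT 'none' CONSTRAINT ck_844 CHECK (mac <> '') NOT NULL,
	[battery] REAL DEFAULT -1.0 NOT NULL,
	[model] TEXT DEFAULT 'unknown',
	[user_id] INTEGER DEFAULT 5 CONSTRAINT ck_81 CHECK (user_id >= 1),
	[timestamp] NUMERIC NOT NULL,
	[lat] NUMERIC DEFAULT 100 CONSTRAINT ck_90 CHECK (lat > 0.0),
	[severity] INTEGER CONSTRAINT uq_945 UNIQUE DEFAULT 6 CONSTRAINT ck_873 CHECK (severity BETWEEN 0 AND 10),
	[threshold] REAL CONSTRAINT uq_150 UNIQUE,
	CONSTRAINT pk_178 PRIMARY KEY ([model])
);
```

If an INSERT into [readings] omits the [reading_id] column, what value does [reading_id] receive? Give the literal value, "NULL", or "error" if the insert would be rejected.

reading_id has no DEFAULT clause.
Omitting it would insert NULL, but it is part of the PRIMARY KEY, so the INSERT fails.

error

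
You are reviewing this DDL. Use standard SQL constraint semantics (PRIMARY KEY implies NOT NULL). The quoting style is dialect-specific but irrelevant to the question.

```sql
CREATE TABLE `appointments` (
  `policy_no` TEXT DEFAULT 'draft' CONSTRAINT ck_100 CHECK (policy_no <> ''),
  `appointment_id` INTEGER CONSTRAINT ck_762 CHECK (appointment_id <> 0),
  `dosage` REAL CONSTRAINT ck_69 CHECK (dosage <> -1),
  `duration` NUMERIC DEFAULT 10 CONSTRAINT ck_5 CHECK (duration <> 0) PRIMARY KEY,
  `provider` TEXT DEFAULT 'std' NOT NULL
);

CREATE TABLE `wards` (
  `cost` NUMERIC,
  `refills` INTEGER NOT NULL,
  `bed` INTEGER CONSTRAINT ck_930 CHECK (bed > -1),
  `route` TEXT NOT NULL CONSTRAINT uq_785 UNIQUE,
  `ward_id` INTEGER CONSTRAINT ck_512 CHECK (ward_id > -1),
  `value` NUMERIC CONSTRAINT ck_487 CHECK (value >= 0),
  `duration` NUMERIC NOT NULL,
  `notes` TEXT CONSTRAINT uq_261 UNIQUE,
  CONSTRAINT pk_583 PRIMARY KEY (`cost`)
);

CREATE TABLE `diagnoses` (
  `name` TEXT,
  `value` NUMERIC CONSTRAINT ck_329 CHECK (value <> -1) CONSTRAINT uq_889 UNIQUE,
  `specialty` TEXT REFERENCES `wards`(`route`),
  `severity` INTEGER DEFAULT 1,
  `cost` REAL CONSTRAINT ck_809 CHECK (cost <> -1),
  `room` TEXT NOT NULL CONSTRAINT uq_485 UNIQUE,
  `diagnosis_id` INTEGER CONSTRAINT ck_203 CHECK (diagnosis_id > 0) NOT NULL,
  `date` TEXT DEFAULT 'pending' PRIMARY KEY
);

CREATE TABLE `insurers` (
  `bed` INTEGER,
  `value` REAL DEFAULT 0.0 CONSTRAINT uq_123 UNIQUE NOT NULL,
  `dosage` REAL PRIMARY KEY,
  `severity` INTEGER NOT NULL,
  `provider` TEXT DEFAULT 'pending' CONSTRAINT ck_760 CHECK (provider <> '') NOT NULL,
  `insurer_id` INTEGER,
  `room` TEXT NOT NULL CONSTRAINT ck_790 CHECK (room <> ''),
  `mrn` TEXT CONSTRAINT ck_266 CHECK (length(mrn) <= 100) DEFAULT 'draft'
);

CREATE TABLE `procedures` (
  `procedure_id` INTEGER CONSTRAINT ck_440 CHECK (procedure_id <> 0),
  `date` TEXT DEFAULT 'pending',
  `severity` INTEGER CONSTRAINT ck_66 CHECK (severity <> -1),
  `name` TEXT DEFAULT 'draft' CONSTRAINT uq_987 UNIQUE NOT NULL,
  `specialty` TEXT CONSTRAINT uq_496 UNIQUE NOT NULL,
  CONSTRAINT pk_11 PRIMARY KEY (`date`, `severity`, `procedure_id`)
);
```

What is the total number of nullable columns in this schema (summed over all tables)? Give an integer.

15

appointments: 3 nullable (policy_no, appointment_id, dosage — PK (duration) and explicit NOT NULL columns excluded).
wards: 4 nullable (bed, ward_id, value, notes — PK (cost) and explicit NOT NULL columns excluded).
diagnoses: 5 nullable (name, value, specialty, severity, cost — PK (date) and explicit NOT NULL columns excluded).
insurers: 3 nullable (bed, insurer_id, mrn — PK (dosage) and explicit NOT NULL columns excluded).
procedures: 0 nullable (none — PK (date, severity, procedure_id) and explicit NOT NULL columns excluded).
Total: 3 + 4 + 5 + 3 + 0 = 15.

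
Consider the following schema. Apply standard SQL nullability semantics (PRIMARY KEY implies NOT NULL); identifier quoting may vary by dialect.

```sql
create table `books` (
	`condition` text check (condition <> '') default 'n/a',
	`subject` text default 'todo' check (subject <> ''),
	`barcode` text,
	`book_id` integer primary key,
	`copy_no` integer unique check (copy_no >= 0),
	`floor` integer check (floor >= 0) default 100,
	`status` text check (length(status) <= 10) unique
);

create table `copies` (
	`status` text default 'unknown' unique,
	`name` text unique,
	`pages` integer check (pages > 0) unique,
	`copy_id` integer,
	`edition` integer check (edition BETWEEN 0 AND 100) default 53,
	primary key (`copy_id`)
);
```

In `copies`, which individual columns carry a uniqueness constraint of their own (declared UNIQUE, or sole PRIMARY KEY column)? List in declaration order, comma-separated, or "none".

status, name, pages, copy_id

- status: declared UNIQUE → unique.
- name: declared UNIQUE → unique.
- pages: declared UNIQUE → unique.
- copy_id: single-column PRIMARY KEY → unique.
- edition: no UNIQUE or single-column PK constraint.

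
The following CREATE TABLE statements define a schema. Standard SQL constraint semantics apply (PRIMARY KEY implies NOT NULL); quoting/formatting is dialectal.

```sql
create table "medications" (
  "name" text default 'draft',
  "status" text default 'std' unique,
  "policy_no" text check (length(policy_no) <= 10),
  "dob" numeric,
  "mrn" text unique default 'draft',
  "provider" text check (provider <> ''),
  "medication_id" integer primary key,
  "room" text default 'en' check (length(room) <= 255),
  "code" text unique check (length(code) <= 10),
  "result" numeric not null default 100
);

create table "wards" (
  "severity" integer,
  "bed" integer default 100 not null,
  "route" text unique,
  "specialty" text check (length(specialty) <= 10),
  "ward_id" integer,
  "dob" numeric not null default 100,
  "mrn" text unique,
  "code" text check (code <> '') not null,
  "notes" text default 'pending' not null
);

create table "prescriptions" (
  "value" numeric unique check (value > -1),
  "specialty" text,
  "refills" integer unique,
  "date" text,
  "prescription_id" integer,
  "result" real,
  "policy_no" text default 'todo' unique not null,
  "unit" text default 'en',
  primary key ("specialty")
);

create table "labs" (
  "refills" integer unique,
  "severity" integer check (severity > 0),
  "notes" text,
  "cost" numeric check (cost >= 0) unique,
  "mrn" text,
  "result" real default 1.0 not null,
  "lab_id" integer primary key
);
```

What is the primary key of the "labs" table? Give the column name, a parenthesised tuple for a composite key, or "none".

lab_id

lab_id is declared PRIMARY KEY inline on the column.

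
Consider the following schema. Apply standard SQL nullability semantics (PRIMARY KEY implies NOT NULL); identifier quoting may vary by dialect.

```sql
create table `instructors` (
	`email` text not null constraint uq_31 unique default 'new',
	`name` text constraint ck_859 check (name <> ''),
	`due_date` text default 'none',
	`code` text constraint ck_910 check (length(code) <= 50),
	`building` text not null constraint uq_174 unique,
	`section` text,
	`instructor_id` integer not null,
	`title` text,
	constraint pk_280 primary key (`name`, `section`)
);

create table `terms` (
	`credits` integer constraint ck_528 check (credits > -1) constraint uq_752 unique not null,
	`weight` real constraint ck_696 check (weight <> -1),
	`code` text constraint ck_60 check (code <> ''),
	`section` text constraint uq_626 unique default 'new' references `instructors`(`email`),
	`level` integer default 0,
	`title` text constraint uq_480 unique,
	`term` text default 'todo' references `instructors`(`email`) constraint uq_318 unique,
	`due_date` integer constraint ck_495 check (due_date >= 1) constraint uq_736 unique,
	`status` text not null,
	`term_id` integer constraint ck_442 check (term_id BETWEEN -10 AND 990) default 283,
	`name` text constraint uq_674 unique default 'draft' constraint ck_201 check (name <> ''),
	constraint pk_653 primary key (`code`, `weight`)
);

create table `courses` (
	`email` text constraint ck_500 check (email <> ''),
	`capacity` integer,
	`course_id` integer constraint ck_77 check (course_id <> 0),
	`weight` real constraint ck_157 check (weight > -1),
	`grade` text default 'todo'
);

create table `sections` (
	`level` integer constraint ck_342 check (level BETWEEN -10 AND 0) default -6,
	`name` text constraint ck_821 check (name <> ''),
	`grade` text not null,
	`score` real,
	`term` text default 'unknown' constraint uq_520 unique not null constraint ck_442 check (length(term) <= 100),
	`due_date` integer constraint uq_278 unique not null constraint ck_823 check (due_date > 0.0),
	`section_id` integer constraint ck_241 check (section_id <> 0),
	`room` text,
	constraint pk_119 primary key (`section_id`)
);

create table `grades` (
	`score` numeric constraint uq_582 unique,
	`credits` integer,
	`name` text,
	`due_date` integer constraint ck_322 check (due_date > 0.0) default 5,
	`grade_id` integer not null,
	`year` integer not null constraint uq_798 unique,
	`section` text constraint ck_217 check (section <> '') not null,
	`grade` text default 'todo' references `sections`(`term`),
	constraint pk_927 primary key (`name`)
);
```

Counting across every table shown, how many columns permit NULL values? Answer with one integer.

23

instructors: 3 nullable (due_date, code, title — PK (name, section) and explicit NOT NULL columns excluded).
terms: 7 nullable (section, level, title, term, due_date, term_id, name — PK (code, weight) and explicit NOT NULL columns excluded).
courses: 5 nullable (email, capacity, course_id, weight, grade — PK none and explicit NOT NULL columns excluded).
sections: 4 nullable (level, name, score, room — PK (section_id) and explicit NOT NULL columns excluded).
grades: 4 nullable (score, credits, due_date, grade — PK (name) and explicit NOT NULL columns excluded).
Total: 3 + 7 + 5 + 4 + 4 = 23.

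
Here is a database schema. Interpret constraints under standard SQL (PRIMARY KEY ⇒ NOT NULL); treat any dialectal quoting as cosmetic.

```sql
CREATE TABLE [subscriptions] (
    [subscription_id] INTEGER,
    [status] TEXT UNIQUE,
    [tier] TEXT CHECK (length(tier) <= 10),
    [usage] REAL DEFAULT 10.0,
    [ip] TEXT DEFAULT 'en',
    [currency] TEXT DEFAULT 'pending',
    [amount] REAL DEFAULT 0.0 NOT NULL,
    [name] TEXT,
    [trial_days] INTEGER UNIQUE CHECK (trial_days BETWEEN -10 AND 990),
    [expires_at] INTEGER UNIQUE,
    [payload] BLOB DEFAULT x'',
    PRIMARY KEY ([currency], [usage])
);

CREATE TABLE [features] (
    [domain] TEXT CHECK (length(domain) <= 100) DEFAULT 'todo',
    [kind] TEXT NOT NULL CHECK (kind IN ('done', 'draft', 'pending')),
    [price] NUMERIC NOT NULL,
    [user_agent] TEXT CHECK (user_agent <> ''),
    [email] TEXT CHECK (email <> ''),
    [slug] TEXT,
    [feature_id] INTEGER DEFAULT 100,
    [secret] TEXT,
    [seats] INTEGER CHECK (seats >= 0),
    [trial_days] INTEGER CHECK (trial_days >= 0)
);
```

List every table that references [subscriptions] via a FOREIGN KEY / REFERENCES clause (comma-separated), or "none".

none

No REFERENCES clause anywhere in the schema names subscriptions.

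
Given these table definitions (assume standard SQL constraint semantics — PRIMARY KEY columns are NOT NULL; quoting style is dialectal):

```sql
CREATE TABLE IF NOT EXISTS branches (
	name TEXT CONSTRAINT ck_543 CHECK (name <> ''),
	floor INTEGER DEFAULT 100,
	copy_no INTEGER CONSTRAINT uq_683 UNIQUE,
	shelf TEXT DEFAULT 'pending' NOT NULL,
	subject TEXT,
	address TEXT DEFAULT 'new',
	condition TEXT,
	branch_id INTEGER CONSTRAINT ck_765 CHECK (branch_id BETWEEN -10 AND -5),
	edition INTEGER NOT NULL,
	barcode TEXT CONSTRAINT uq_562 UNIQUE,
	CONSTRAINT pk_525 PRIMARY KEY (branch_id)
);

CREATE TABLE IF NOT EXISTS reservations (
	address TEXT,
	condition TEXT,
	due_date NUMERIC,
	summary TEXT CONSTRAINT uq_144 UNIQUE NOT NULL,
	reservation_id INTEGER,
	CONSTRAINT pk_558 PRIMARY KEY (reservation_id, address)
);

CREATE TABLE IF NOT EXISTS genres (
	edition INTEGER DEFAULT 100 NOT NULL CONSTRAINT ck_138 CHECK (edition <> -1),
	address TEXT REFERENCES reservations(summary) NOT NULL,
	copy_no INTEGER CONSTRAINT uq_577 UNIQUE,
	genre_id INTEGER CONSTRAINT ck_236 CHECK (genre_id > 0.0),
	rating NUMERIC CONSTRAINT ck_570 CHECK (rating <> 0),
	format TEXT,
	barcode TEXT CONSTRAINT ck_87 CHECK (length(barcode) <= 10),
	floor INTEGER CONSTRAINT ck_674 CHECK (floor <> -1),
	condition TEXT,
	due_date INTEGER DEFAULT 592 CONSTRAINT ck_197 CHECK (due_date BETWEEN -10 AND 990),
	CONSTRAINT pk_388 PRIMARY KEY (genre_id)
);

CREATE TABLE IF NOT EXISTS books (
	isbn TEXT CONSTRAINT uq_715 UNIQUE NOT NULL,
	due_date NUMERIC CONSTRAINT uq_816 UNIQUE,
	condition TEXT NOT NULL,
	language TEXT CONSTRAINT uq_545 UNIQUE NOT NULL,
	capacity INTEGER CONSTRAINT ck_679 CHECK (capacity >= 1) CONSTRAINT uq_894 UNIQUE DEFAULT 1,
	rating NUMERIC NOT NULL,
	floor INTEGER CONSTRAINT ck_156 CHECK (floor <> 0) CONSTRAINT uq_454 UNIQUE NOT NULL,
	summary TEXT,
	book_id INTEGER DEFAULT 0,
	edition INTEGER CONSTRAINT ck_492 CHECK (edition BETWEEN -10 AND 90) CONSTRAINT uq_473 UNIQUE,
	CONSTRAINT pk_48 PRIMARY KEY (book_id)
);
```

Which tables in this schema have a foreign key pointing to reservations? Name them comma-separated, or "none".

- genres.address references reservations(summary).

genres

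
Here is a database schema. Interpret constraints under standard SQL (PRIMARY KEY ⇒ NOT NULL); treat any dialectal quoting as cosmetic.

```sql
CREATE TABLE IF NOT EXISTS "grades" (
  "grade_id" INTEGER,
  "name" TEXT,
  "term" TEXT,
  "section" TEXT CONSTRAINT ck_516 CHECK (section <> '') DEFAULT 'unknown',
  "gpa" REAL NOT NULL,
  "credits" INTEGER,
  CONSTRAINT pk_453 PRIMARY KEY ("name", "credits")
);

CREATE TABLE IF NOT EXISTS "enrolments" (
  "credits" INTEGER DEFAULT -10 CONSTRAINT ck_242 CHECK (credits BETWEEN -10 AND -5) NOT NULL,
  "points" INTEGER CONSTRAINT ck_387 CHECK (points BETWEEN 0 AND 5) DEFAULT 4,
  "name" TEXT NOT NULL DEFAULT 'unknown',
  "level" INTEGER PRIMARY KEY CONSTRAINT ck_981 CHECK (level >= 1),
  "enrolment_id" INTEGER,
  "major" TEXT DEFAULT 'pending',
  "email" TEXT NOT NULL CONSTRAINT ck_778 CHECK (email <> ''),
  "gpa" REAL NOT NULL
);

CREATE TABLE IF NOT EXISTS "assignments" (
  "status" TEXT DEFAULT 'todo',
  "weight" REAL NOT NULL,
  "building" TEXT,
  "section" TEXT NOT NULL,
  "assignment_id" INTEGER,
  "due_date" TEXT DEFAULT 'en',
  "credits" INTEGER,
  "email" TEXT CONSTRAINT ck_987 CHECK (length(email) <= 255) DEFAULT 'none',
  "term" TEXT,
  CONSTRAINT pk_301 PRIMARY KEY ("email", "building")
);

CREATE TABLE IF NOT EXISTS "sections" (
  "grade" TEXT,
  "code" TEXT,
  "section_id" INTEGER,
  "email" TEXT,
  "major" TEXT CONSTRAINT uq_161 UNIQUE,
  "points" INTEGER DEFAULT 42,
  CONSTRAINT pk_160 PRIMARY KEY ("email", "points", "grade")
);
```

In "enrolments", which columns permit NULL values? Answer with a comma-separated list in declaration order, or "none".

points, enrolment_id, major

- credits: declared NOT NULL → not nullable.
- points: CHECK does not forbid NULL (a CHECK constraint passes when its expression is NULL) → nullable.
- name: declared NOT NULL → not nullable.
- level: part of the PRIMARY KEY, which implies NOT NULL → not nullable.
- enrolment_id: no NOT NULL constraint applies → nullable.
- major: DEFAULT only fills an omitted column; an explicit NULL is still allowed → nullable.
- email: declared NOT NULL → not nullable.
- gpa: declared NOT NULL → not nullable.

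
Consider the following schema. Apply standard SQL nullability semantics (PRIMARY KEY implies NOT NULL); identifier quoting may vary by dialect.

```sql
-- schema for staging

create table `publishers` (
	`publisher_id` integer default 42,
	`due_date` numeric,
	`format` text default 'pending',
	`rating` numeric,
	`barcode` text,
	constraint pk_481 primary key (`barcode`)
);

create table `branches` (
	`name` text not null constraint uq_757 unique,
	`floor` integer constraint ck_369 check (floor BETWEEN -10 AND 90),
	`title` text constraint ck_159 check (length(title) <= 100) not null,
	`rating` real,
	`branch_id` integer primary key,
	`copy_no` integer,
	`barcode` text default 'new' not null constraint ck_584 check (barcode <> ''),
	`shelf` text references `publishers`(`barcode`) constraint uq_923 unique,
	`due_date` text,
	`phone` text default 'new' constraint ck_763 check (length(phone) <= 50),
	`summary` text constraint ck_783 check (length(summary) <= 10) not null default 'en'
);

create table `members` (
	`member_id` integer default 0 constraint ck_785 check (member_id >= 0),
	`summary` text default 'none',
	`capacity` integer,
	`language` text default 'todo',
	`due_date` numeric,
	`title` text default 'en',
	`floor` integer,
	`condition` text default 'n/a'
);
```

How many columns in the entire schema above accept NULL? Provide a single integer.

publishers: 4 nullable (publisher_id, due_date, format, rating — PK (barcode) and explicit NOT NULL columns excluded).
branches: 6 nullable (floor, rating, copy_no, shelf, due_date, phone — PK (branch_id) and explicit NOT NULL columns excluded).
members: 8 nullable (member_id, summary, capacity, language, due_date, title, floor, condition — PK none and explicit NOT NULL columns excluded).
Total: 4 + 6 + 8 = 18.

18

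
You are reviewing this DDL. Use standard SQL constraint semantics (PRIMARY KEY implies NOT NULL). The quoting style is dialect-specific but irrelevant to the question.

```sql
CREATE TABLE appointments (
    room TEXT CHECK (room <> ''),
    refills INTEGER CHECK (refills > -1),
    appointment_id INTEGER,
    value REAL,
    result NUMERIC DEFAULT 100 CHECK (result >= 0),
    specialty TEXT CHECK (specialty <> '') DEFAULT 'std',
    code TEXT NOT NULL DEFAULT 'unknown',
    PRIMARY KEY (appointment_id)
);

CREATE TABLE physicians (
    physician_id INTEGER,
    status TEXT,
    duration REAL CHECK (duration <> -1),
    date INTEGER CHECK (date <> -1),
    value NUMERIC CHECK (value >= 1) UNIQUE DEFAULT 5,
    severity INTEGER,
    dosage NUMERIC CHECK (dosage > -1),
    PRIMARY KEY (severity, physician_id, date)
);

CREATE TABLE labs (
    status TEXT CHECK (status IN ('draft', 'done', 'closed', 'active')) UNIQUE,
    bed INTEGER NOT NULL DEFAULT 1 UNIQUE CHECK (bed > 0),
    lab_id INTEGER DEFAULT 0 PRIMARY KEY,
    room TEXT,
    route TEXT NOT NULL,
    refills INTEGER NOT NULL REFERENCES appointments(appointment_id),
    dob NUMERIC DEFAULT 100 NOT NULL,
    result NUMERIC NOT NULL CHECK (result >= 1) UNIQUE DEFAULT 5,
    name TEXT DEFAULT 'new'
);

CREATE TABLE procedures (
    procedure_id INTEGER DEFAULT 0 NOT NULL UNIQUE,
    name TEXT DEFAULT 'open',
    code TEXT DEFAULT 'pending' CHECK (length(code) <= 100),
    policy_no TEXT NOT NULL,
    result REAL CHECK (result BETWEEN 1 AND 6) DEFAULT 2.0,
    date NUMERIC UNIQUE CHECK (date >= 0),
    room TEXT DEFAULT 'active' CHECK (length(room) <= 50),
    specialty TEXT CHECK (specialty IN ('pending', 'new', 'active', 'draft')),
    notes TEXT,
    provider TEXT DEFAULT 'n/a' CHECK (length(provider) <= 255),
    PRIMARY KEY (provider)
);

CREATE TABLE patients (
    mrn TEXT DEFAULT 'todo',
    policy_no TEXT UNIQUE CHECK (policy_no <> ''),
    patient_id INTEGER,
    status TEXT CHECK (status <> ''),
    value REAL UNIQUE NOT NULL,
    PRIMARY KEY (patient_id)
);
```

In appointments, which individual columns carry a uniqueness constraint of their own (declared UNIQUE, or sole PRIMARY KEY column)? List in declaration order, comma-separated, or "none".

- room: no UNIQUE or single-column PK constraint.
- refills: no UNIQUE or single-column PK constraint.
- appointment_id: single-column PRIMARY KEY → unique.
- value: no UNIQUE or single-column PK constraint.
- result: no UNIQUE or single-column PK constraint.
- specialty: no UNIQUE or single-column PK constraint.
- code: no UNIQUE or single-column PK constraint.

appointment_id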